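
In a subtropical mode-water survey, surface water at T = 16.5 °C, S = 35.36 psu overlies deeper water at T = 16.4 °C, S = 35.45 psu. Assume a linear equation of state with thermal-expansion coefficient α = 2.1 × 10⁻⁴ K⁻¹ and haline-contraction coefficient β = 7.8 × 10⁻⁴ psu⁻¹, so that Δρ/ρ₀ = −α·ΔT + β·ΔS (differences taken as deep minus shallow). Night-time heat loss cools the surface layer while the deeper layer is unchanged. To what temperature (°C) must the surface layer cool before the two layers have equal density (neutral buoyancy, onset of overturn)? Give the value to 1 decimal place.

Neutral buoyancy requires Δρ = 0, i.e. −α(T_deep − T_surf′) + β(S_deep − S_surf) = 0.
T_surf′ = T_deep − (β/α)·ΔS = 16.4 − (7.8 × 10⁻⁴/2.1 × 10⁻⁴)·(+0.09) = 16.066 °C.
Cooling required: 16.5 − (16.066) = 0.434 °C.

16.1 °C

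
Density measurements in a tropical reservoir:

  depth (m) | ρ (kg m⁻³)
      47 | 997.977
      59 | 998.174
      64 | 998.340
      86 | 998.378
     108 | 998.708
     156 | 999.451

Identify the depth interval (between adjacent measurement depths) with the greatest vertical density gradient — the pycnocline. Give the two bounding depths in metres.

59–64 m

Compute the density gradient over each adjacent pair:
  47–59 m: Δρ/Δz = 0.197/12 = 0.016 kg m⁻⁴
  59–64 m: Δρ/Δz = 0.166/5 = 0.033 kg m⁻⁴
  64–86 m: Δρ/Δz = 0.038/22 = 1.7 × 10⁻³ kg m⁻⁴
  86–108 m: Δρ/Δz = 0.330/22 = 0.015 kg m⁻⁴
  108–156 m: Δρ/Δz = 0.743/48 = 0.015 kg m⁻⁴
The largest gradient is in the 59–64 m interval — the pycnocline.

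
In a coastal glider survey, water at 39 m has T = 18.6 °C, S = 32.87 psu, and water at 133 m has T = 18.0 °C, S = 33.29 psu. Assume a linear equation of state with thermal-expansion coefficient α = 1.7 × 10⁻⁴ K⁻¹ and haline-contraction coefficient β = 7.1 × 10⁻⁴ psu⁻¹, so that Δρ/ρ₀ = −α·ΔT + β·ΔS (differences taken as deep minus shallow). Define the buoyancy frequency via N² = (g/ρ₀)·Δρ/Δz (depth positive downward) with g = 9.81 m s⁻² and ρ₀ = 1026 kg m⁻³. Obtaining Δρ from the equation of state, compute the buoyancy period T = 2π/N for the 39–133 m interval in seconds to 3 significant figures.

ΔT = -0.6 K, ΔS = +0.42 psu (deep − shallow).
Δρ/ρ₀ = −αΔT + βΔS = 1.02 × 10⁻⁴ + 2.982 × 10⁻⁴ = 4.002 × 10⁻⁴, so Δρ ≈ 0.4106 kg m⁻³.
N² = (g/ρ₀)·Δρ/Δz = g·(Δρ/ρ₀)/Δz = 9.81 × 4.002 × 10⁻⁴ / 94 = 4.1766 × 10⁻⁵ s⁻².
N = √(4.1766 × 10⁻⁵) = 6.4627 × 10⁻³ rad s⁻¹ → T = 2π/N = 972.22 s ≈ 972 s.

972 s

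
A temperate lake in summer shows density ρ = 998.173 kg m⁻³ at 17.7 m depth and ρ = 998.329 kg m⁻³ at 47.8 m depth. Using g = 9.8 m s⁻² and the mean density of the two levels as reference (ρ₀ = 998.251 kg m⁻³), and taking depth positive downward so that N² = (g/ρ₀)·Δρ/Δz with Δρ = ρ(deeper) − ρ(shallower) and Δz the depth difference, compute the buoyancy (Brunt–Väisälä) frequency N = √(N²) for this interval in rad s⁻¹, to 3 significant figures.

Δρ = 998.329 − 998.173 = 0.156 kg m⁻³ over Δz = 47.8 − 17.7 = 30.1 m.
N² = (9.8/998.251) × (0.156/30.1) = 5.0880 × 10⁻⁵ s⁻².
N = √(5.0880 × 10⁻⁵) = 7.1330 × 10⁻³ rad s⁻¹ ≈ 7.13 × 10⁻³ rad s⁻¹.

7.13 × 10⁻³ rad s⁻¹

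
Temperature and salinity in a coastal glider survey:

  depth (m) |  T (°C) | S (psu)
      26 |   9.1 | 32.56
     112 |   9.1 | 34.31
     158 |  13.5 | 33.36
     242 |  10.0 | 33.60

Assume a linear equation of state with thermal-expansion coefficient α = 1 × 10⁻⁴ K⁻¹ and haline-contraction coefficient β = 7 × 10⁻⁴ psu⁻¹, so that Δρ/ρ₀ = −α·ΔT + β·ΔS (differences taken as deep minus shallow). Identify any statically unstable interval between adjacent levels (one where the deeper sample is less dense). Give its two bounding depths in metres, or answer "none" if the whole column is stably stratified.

Evaluate Δρ/ρ₀ = −αΔT + βΔS across each adjacent pair:
  26–112 m: −αΔT+βΔS = −(1 × 10⁻⁴)(+0.0)+(7 × 10⁻⁴)(+1.75) = 1.2 × 10⁻³ → stable
  112–158 m: −αΔT+βΔS = −(1 × 10⁻⁴)(+4.4)+(7 × 10⁻⁴)(-0.95) = -1.1 × 10⁻³ → UNSTABLE
  158–242 m: −αΔT+βΔS = −(1 × 10⁻⁴)(-3.5)+(7 × 10⁻⁴)(+0.24) = 5.2 × 10⁻⁴ → stable
The 112–158 m interval has Δρ < 0: lighter water underlies denser water.

112–158 m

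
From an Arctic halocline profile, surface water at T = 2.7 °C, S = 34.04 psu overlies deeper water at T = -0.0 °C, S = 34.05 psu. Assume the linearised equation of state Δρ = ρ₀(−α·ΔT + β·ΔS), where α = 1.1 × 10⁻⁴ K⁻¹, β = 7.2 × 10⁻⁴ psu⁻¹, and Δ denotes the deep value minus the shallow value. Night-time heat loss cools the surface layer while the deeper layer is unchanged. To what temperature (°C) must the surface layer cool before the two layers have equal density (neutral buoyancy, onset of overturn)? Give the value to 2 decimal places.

-0.07 °C

Neutral buoyancy requires Δρ = 0, i.e. −α(T_deep − T_surf′) + β(S_deep − S_surf) = 0.
T_surf′ = T_deep − (β/α)·ΔS = -0.0 − (7.2 × 10⁻⁴/1.1 × 10⁻⁴)·(+0.01) = -0.0655 °C.
Cooling required: 2.7 − (-0.0655) = 2.7655 °C.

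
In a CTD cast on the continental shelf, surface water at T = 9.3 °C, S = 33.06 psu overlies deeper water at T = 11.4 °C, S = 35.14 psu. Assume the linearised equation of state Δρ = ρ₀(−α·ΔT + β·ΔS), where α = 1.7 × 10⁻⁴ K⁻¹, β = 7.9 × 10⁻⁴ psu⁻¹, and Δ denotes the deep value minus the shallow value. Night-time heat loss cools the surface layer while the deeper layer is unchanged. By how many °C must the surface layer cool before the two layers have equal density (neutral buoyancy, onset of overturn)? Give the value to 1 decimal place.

7.6 °C

Neutral buoyancy requires Δρ = 0, i.e. −α(T_deep − T_surf′) + β(S_deep − S_surf) = 0.
T_surf′ = T_deep − (β/α)·ΔS = 11.4 − (7.9 × 10⁻⁴/1.7 × 10⁻⁴)·(+2.08) = 1.734 °C.
Cooling required: 9.3 − (1.734) = 7.566 °C.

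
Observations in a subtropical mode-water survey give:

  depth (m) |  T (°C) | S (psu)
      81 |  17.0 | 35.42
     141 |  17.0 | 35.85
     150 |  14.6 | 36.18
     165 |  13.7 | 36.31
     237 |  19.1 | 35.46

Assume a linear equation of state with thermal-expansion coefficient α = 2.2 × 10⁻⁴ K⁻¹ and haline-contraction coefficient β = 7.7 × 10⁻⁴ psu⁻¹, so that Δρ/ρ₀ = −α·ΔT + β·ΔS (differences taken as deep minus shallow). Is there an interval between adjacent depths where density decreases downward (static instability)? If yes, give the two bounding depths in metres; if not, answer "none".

165–237 m

Evaluate Δρ/ρ₀ = −αΔT + βΔS across each adjacent pair:
  81–141 m: −αΔT+βΔS = −(2.2 × 10⁻⁴)(+0.0)+(7.7 × 10⁻⁴)(+0.43) = 3.3 × 10⁻⁴ → stable
  141–150 m: −αΔT+βΔS = −(2.2 × 10⁻⁴)(-2.4)+(7.7 × 10⁻⁴)(+0.33) = 7.8 × 10⁻⁴ → stable
  150–165 m: −αΔT+βΔS = −(2.2 × 10⁻⁴)(-0.9)+(7.7 × 10⁻⁴)(+0.13) = 3.0 × 10⁻⁴ → stable
  165–237 m: −αΔT+βΔS = −(2.2 × 10⁻⁴)(+5.4)+(7.7 × 10⁻⁴)(-0.85) = -1.8 × 10⁻³ → UNSTABLE
The 165–237 m interval has Δρ < 0: lighter water underlies denser water.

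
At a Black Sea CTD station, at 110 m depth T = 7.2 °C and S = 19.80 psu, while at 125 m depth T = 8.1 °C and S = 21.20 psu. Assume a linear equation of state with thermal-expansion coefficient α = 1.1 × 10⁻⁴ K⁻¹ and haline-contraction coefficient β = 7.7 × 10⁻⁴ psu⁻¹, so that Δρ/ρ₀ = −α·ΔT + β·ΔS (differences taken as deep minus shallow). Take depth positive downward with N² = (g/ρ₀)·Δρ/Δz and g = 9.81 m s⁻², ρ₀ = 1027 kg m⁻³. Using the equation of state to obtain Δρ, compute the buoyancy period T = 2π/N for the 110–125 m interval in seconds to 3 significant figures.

ΔT = +0.9 K, ΔS = +1.40 psu (deep − shallow).
Δρ/ρ₀ = −αΔT + βΔS = -9.90 × 10⁻⁵ + 1.078 × 10⁻³ = 9.79 × 10⁻⁴, so Δρ ≈ 1.005 kg m⁻³.
N² = (g/ρ₀)·Δρ/Δz = g·(Δρ/ρ₀)/Δz = 9.81 × 9.79 × 10⁻⁴ / 15 = 6.4027 × 10⁻⁴ s⁻².
N = √(6.4027 × 10⁻⁴) = 0.025304 rad s⁻¹ → T = 2π/N = 248.31 s ≈ 248 s.

248 s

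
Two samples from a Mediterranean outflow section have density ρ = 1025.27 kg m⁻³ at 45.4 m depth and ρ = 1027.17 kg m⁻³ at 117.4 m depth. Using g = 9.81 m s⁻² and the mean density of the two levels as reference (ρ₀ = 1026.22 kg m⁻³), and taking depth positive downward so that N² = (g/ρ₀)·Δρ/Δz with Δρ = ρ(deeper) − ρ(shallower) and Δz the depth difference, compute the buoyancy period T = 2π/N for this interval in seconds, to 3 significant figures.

396 s

Δρ = 1027.17 − 1025.27 = 1.90 kg m⁻³ over Δz = 117.4 − 45.4 = 72 m.
N² = (9.81/1026.22) × (1.90/72) = 2.5226 × 10⁻⁴ s⁻².
N = √(2.5226 × 10⁻⁴) = 0.015883 rad s⁻¹, so T = 2π/N = 395.59 s ≈ 396 s.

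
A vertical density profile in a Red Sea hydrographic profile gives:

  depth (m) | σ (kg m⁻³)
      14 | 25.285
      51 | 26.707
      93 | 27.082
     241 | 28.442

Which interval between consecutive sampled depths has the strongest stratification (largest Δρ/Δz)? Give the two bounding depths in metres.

14–51 m

Compute the density gradient over each adjacent pair:
  14–51 m: Δρ/Δz = 1.422/37 = 0.038 kg m⁻⁴
  51–93 m: Δρ/Δz = 0.375/42 = 8.9 × 10⁻³ kg m⁻⁴
  93–241 m: Δρ/Δz = 1.360/148 = 9.2 × 10⁻³ kg m⁻⁴
The largest gradient is in the 14–51 m interval — the pycnocline.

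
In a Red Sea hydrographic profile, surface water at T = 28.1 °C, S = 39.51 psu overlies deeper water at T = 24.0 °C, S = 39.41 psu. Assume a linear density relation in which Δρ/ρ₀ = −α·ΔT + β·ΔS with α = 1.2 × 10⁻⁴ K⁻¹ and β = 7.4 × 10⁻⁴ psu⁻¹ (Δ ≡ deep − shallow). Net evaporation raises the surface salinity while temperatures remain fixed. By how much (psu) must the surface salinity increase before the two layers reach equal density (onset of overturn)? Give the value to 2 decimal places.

Neutral buoyancy requires −α(T_deep − T_surf) + β(S_deep − S_surf′) = 0.
S_surf′ = S_deep − (α/β)·ΔT = 39.41 − (1.2 × 10⁻⁴/7.4 × 10⁻⁴)·(-4.1) = 40.0749 psu.
Increase required: 40.0749 − 39.51 = 0.5649 psu.

0.56 psu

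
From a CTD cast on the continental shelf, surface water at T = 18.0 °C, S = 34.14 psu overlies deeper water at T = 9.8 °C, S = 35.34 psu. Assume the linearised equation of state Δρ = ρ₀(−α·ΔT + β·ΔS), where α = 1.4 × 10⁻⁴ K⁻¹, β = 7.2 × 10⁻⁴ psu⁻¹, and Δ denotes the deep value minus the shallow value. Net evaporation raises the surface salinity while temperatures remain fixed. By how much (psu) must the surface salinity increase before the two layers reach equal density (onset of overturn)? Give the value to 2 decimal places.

2.79 psu

Neutral buoyancy requires −α(T_deep − T_surf) + β(S_deep − S_surf′) = 0.
S_surf′ = S_deep − (α/β)·ΔT = 35.34 − (1.4 × 10⁻⁴/7.2 × 10⁻⁴)·(-8.2) = 36.9344 psu.
Increase required: 36.9344 − 34.14 = 2.7944 psu.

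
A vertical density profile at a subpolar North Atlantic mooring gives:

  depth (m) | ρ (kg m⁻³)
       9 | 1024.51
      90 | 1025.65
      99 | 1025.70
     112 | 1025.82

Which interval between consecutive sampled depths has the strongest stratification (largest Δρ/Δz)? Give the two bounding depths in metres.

Compute the density gradient over each adjacent pair:
  9–90 m: Δρ/Δz = 1.14/81 = 0.014 kg m⁻⁴
  90–99 m: Δρ/Δz = 0.05/9 = 5.6 × 10⁻³ kg m⁻⁴
  99–112 m: Δρ/Δz = 0.12/13 = 9.2 × 10⁻³ kg m⁻⁴
The largest gradient is in the 9–90 m interval — the pycnocline.

9–90 m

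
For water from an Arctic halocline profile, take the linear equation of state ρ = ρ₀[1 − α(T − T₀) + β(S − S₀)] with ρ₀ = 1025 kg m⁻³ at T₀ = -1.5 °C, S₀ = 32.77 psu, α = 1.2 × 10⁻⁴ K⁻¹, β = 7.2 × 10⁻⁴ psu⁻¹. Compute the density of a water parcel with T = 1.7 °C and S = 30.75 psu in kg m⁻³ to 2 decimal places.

1023.12 kg m⁻³

T − T₀ = +3.2 K, S − S₀ = -2.02 psu.
Bracket = 1 − α·(+3.2) + β·(-2.02) = 1 + (-1.8384 × 10⁻³) = 0.9981616.
ρ = 1025 × 0.9981616 = 1023.12 kg m⁻³.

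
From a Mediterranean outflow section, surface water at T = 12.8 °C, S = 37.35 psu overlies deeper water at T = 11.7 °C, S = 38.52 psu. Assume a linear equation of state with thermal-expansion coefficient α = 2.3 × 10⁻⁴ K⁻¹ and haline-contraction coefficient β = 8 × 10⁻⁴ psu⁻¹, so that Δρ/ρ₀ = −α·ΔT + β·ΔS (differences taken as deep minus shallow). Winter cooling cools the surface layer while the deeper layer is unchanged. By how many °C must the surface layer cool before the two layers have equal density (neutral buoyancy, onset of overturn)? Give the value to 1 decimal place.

Neutral buoyancy requires Δρ = 0, i.e. −α(T_deep − T_surf′) + β(S_deep − S_surf) = 0.
T_surf′ = T_deep − (β/α)·ΔS = 11.7 − (8 × 10⁻⁴/2.3 × 10⁻⁴)·(+1.17) = 7.630 °C.
Cooling required: 12.8 − (7.630) = 5.170 °C.

5.2 °C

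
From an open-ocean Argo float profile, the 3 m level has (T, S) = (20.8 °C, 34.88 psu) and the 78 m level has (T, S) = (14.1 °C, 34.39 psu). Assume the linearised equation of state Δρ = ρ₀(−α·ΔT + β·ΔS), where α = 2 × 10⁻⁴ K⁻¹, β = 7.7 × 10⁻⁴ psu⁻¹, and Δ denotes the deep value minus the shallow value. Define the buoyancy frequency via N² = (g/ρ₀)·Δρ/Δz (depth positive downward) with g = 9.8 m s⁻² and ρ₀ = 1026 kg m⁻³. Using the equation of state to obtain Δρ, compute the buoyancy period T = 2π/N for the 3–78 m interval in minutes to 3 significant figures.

ΔT = -6.7 K, ΔS = -0.49 psu (deep − shallow).
Δρ/ρ₀ = −αΔT + βΔS = 1.34 × 10⁻³ − 3.773 × 10⁻⁴ = 9.627 × 10⁻⁴, so Δρ ≈ 0.9877 kg m⁻³.
N² = (g/ρ₀)·Δρ/Δz = g·(Δρ/ρ₀)/Δz = 9.8 × 9.627 × 10⁻⁴ / 75 = 1.2579 × 10⁻⁴ s⁻².
N = √(1.2579 × 10⁻⁴) = 0.011216 rad s⁻¹ → T = 2π/N = 560.20 s = 9.3367 min ≈ 9.34 min.

9.34 min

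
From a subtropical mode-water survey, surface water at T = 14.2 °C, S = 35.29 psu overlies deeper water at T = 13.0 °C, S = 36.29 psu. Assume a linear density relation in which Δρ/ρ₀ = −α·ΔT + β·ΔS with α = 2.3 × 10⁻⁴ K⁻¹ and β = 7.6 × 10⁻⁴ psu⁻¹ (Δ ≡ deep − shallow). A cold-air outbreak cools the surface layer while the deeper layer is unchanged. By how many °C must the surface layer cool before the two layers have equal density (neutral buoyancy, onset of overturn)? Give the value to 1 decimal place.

4.5 °C

Neutral buoyancy requires Δρ = 0, i.e. −α(T_deep − T_surf′) + β(S_deep − S_surf) = 0.
T_surf′ = T_deep − (β/α)·ΔS = 13.0 − (7.6 × 10⁻⁴/2.3 × 10⁻⁴)·(+1.00) = 9.696 °C.
Cooling required: 14.2 − (9.696) = 4.504 °C.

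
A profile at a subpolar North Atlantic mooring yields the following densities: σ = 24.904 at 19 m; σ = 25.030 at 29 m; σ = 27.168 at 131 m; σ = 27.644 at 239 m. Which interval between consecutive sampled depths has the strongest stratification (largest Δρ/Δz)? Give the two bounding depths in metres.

Compute the density gradient over each adjacent pair:
  19–29 m: Δρ/Δz = 0.126/10 = 0.013 kg m⁻⁴
  29–131 m: Δρ/Δz = 2.138/102 = 0.021 kg m⁻⁴
  131–239 m: Δρ/Δz = 0.476/108 = 4.4 × 10⁻³ kg m⁻⁴
The largest gradient is in the 29–131 m interval — the pycnocline.

29–131 m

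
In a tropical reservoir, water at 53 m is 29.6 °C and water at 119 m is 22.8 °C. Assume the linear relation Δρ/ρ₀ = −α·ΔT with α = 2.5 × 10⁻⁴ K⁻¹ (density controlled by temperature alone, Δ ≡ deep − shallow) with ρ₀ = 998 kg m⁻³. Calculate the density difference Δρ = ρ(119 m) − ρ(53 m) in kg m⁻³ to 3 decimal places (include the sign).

+1.697 kg m⁻³

ΔT = -6.8 K, Δρ/ρ₀ = −αΔT = 1.70 × 10⁻³.
Δρ = 998 × (1.70 × 10⁻³) = +1.697 kg m⁻³.
Positive Δρ: denser below, stable.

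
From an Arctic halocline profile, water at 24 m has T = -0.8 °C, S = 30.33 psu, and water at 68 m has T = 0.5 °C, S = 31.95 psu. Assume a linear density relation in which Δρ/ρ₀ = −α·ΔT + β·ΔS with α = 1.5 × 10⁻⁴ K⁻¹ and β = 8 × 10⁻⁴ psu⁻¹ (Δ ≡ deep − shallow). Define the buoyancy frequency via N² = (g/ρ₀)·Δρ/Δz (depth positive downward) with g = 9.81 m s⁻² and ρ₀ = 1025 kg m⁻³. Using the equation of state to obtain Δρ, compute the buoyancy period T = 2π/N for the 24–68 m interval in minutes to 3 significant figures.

ΔT = +1.3 K, ΔS = +1.62 psu (deep − shallow).
Δρ/ρ₀ = −αΔT + βΔS = -1.95 × 10⁻⁴ + 1.296 × 10⁻³ = 1.101 × 10⁻³, so Δρ ≈ 1.129 kg m⁻³.
N² = (g/ρ₀)·Δρ/Δz = g·(Δρ/ρ₀)/Δz = 9.81 × 1.101 × 10⁻³ / 44 = 2.4547 × 10⁻⁴ s⁻².
N = √(2.4547 × 10⁻⁴) = 0.015667 rad s⁻¹ → T = 2π/N = 401.05 s = 6.6842 min ≈ 6.68 min.

6.68 min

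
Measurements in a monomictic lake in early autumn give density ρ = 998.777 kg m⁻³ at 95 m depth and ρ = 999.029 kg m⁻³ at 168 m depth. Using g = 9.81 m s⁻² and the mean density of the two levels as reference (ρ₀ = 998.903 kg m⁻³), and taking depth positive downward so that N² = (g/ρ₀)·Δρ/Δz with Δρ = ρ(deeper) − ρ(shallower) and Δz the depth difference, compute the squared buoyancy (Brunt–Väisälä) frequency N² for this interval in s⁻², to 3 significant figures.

Δρ = 999.029 − 998.777 = 0.252 kg m⁻³ over Δz = 168 − 95 = 73 m.
N² = (9.81/998.903) × (0.252/73) = 3.3902 × 10⁻⁵ s⁻² ≈ 3.39 × 10⁻⁵ s⁻².

3.39 × 10⁻⁵ s⁻²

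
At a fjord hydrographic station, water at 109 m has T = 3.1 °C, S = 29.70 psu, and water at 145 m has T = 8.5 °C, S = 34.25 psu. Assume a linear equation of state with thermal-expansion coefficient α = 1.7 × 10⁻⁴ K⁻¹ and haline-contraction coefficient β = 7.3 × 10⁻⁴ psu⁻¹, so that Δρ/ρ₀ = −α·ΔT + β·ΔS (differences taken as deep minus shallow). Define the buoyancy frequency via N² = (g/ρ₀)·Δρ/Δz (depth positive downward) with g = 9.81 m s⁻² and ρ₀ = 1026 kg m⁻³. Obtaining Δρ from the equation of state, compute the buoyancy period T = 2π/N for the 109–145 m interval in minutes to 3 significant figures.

4.09 min

ΔT = +5.4 K, ΔS = +4.55 psu (deep − shallow).
Δρ/ρ₀ = −αΔT + βΔS = -9.18 × 10⁻⁴ + 3.3215 × 10⁻³ = 2.4035 × 10⁻³, so Δρ ≈ 2.466 kg m⁻³.
N² = (g/ρ₀)·Δρ/Δz = g·(Δρ/ρ₀)/Δz = 9.81 × 2.4035 × 10⁻³ / 36 = 6.5495 × 10⁻⁴ s⁻².
N = √(6.5495 × 10⁻⁴) = 0.025592 rad s⁻¹ → T = 2π/N = 245.51 s = 4.0918 min ≈ 4.09 min.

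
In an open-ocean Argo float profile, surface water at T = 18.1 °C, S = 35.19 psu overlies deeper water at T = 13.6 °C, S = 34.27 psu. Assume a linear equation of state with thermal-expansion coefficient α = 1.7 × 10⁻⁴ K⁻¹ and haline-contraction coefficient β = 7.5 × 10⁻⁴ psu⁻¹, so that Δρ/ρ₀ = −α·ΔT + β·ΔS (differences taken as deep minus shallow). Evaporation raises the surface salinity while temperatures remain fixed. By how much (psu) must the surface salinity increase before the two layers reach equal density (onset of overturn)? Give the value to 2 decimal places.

0.10 psu

Neutral buoyancy requires −α(T_deep − T_surf) + β(S_deep − S_surf′) = 0.
S_surf′ = S_deep − (α/β)·ΔT = 34.27 − (1.7 × 10⁻⁴/7.5 × 10⁻⁴)·(-4.5) = 35.2900 psu.
Increase required: 35.2900 − 35.19 = 0.1000 psu.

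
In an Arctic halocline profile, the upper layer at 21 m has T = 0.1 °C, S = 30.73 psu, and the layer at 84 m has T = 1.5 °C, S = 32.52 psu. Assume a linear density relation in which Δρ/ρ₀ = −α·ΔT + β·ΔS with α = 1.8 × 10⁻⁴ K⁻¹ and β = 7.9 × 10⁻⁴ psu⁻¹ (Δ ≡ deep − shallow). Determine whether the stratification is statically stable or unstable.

ΔT = 1.5 − 0.1 = +1.4 K and ΔS = 32.52 − 30.73 = +1.79 psu (deep − shallow).
−αΔT = -2.52 × 10⁻⁴; βΔS = 1.4141 × 10⁻³; sum Δρ/ρ₀ = 1.1621 × 10⁻³.
Δρ/ρ₀ > 0, so Δρ > 0: deeper water is denser → statically stable.

stable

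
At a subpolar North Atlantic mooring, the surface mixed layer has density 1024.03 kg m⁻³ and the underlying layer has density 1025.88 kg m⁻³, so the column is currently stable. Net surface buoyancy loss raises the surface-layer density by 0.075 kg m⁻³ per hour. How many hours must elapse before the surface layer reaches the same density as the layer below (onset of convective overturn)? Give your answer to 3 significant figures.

Density deficit of the surface layer: 1025.88 − 1024.03 = 1.85 kg m⁻³.
Required change = 1.85 / 0.075 = 24.7 hours.

24.7 hours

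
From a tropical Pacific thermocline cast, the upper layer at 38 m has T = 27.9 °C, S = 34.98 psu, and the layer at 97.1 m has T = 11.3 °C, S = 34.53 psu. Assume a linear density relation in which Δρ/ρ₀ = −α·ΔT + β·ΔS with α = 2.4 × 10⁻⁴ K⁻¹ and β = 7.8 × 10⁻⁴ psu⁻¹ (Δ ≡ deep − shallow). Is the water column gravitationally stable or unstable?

stable

ΔT = 11.3 − 27.9 = -16.6 K and ΔS = 34.53 − 34.98 = -0.45 psu (deep − shallow).
−αΔT = 3.984 × 10⁻³; βΔS = -3.51 × 10⁻⁴; sum Δρ/ρ₀ = 3.633 × 10⁻³.
Δρ/ρ₀ > 0, so Δρ > 0: deeper water is denser → statically stable.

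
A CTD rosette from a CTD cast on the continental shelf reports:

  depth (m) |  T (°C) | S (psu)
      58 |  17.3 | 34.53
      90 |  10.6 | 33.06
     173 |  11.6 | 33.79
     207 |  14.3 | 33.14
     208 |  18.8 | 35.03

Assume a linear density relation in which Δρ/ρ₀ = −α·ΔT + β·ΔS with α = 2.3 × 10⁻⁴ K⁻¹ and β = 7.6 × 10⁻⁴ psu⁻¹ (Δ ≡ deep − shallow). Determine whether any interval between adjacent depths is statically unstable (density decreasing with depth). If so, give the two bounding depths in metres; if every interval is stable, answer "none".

173–207 m

Evaluate Δρ/ρ₀ = −αΔT + βΔS across each adjacent pair:
  58–90 m: −αΔT+βΔS = −(2.3 × 10⁻⁴)(-6.7)+(7.6 × 10⁻⁴)(-1.47) = 4.2 × 10⁻⁴ → stable
  90–173 m: −αΔT+βΔS = −(2.3 × 10⁻⁴)(+1.0)+(7.6 × 10⁻⁴)(+0.73) = 3.2 × 10⁻⁴ → stable
  173–207 m: −αΔT+βΔS = −(2.3 × 10⁻⁴)(+2.7)+(7.6 × 10⁻⁴)(-0.65) = -1.1 × 10⁻³ → UNSTABLE
  207–208 m: −αΔT+βΔS = −(2.3 × 10⁻⁴)(+4.5)+(7.6 × 10⁻⁴)(+1.89) = 4.0 × 10⁻⁴ → stable
The 173–207 m interval has Δρ < 0: lighter water underlies denser water.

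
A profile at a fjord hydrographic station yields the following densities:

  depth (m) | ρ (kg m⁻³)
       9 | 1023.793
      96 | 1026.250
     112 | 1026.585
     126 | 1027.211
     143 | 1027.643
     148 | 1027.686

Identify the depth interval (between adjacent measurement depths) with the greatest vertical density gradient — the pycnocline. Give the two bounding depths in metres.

Compute the density gradient over each adjacent pair:
  9–96 m: Δρ/Δz = 2.457/87 = 0.028 kg m⁻⁴
  96–112 m: Δρ/Δz = 0.335/16 = 0.021 kg m⁻⁴
  112–126 m: Δρ/Δz = 0.626/14 = 0.045 kg m⁻⁴
  126–143 m: Δρ/Δz = 0.432/17 = 0.025 kg m⁻⁴
  143–148 m: Δρ/Δz = 0.043/5 = 8.6 × 10⁻³ kg m⁻⁴
The largest gradient is in the 112–126 m interval — the pycnocline.

112–126 m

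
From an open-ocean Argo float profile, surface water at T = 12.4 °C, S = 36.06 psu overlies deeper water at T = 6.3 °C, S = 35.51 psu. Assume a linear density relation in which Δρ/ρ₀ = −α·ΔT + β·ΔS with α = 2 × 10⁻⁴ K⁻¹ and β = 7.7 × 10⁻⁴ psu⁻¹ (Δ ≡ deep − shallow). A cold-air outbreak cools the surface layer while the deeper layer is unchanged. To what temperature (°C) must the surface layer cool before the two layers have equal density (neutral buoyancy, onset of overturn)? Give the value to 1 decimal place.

8.4 °C

Neutral buoyancy requires Δρ = 0, i.e. −α(T_deep − T_surf′) + β(S_deep − S_surf) = 0.
T_surf′ = T_deep − (β/α)·ΔS = 6.3 − (7.7 × 10⁻⁴/2 × 10⁻⁴)·(-0.55) = 8.418 °C.
Cooling required: 12.4 − (8.418) = 3.982 °C.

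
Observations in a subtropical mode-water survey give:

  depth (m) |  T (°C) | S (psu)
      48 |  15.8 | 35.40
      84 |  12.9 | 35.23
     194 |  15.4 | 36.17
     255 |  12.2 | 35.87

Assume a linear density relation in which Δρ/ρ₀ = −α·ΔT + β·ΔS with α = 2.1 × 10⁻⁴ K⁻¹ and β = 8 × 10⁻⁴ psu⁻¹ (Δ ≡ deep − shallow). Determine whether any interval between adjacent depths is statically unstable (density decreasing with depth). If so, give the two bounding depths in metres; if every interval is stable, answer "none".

none

Evaluate Δρ/ρ₀ = −αΔT + βΔS across each adjacent pair:
  48–84 m: −αΔT+βΔS = −(2.1 × 10⁻⁴)(-2.9)+(8 × 10⁻⁴)(-0.17) = 4.7 × 10⁻⁴ → stable
  84–194 m: −αΔT+βΔS = −(2.1 × 10⁻⁴)(+2.5)+(8 × 10⁻⁴)(+0.94) = 2.3 × 10⁻⁴ → stable
  194–255 m: −αΔT+βΔS = −(2.1 × 10⁻⁴)(-3.2)+(8 × 10⁻⁴)(-0.30) = 4.3 × 10⁻⁴ → stable
Every interval has Δρ > 0: the column is stably stratified throughout.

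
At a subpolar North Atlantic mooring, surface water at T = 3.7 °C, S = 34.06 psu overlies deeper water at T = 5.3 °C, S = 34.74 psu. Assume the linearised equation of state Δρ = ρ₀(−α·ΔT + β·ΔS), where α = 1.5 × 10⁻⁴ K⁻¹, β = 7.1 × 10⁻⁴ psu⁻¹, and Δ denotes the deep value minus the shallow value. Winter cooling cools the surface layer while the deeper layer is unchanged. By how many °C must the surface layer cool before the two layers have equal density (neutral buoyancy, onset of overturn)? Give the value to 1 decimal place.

Neutral buoyancy requires Δρ = 0, i.e. −α(T_deep − T_surf′) + β(S_deep − S_surf) = 0.
T_surf′ = T_deep − (β/α)·ΔS = 5.3 − (7.1 × 10⁻⁴/1.5 × 10⁻⁴)·(+0.68) = 2.081 °C.
Cooling required: 3.7 − (2.081) = 1.619 °C.

1.6 °C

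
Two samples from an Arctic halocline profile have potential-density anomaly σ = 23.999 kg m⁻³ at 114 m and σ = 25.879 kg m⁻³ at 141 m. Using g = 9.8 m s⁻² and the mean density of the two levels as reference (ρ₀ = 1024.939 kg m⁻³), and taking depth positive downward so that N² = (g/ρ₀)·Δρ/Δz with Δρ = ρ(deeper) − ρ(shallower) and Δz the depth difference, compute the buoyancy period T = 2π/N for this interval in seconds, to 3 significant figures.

Δρ = 1025.879 − 1023.999 = 1.880 kg m⁻³ over Δz = 141 − 114 = 27 m.
N² = (9.8/1024.939) × (1.880/27) = 6.6577 × 10⁻⁴ s⁻².
N = √(6.6577 × 10⁻⁴) = 0.025803 rad s⁻¹, so T = 2π/N = 243.51 s ≈ 244 s.

244 s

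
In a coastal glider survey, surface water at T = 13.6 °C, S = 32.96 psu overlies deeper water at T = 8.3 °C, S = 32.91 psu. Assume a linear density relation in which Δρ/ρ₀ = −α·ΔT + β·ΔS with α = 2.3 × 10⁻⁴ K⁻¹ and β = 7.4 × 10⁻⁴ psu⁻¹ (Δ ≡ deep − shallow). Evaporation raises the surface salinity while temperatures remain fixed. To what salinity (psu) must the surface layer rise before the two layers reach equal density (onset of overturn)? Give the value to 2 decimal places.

34.56 psu

Neutral buoyancy requires −α(T_deep − T_surf) + β(S_deep − S_surf′) = 0.
S_surf′ = S_deep − (α/β)·ΔT = 32.91 − (2.3 × 10⁻⁴/7.4 × 10⁻⁴)·(-5.3) = 34.5573 psu.
Increase required: 34.5573 − 32.96 = 1.5973 psu.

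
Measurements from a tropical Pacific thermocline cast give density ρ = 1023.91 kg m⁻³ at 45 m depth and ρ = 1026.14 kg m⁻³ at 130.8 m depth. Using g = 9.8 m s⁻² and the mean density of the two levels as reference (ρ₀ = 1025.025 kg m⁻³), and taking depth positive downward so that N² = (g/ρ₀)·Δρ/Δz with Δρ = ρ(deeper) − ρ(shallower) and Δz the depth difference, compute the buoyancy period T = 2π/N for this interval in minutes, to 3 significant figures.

Δρ = 1026.14 − 1023.91 = 2.23 kg m⁻³ over Δz = 130.8 − 45 = 85.8 m.
N² = (9.8/1025.025) × (2.23/85.8) = 2.4849 × 10⁻⁴ s⁻².
N = √(2.4849 × 10⁻⁴) = 0.015764 rad s⁻¹, so T = 2π/N = 398.58 s = 6.6430 min ≈ 6.64 min.
N² > 0, so the interval is statically stable.

6.64 min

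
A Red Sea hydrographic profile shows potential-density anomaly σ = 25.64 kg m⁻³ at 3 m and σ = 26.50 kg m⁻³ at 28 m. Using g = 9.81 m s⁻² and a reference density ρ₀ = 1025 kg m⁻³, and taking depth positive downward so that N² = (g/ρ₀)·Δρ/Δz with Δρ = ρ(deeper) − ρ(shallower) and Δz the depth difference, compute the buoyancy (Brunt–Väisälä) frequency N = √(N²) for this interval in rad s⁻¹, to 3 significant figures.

0.0181 rad s⁻¹

Δρ = 1026.50 − 1025.64 = 0.86 kg m⁻³ over Δz = 28 − 3 = 25 m.
N² = (9.81/1025) × (0.86/25) = 3.2923 × 10⁻⁴ s⁻².
N = √(3.2923 × 10⁻⁴) = 0.018145 rad s⁻¹ ≈ 0.0181 rad s⁻¹.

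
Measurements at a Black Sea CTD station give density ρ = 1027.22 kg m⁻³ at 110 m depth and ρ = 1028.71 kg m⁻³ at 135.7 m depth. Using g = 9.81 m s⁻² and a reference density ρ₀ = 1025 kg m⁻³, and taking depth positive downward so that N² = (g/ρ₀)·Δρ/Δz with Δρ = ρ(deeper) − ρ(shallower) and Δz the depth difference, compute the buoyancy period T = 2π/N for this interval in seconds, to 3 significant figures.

267 s

Δρ = 1028.71 − 1027.22 = 1.49 kg m⁻³ over Δz = 135.7 − 110 = 25.7 m.
N² = (9.81/1025) × (1.49/25.7) = 5.5488 × 10⁻⁴ s⁻².
N = √(5.5488 × 10⁻⁴) = 0.023556 rad s⁻¹, so T = 2π/N = 266.73 s ≈ 267 s.
N² > 0, so the interval is statically stable.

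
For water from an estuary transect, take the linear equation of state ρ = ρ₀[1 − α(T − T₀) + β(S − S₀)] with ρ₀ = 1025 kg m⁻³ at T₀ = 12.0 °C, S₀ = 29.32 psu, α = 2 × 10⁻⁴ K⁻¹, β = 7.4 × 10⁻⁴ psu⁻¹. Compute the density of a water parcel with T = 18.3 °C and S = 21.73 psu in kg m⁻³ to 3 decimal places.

1017.951 kg m⁻³

T − T₀ = +6.3 K, S − S₀ = -7.59 psu.
Bracket = 1 − α·(+6.3) + β·(-7.59) = 1 + (-6.8766 × 10⁻³) = 0.9931234.
ρ = 1025 × 0.9931234 = 1017.951 kg m⁻³.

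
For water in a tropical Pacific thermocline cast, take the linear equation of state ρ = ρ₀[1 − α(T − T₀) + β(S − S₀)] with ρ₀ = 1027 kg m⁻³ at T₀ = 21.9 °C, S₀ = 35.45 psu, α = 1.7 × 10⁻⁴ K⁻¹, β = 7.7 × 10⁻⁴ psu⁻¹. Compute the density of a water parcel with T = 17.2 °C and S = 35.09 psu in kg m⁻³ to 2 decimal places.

T − T₀ = -4.7 K, S − S₀ = -0.36 psu.
Bracket = 1 − α·(-4.7) + β·(-0.36) = 1 + (5.218 × 10⁻⁴) = 1.0005218.
ρ = 1027 × 1.0005218 = 1027.54 kg m⁻³.

1027.54 kg m⁻³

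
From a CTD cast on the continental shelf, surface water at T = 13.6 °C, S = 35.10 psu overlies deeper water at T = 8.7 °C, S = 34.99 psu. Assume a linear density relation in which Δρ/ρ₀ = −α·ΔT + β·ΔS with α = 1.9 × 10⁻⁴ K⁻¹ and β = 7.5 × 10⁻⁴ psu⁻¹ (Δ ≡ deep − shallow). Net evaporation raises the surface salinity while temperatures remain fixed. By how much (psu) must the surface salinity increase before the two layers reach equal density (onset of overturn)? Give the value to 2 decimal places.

1.13 psu

Neutral buoyancy requires −α(T_deep − T_surf) + β(S_deep − S_surf′) = 0.
S_surf′ = S_deep − (α/β)·ΔT = 34.99 − (1.9 × 10⁻⁴/7.5 × 10⁻⁴)·(-4.9) = 36.2313 psu.
Increase required: 36.2313 − 35.10 = 1.1313 psu.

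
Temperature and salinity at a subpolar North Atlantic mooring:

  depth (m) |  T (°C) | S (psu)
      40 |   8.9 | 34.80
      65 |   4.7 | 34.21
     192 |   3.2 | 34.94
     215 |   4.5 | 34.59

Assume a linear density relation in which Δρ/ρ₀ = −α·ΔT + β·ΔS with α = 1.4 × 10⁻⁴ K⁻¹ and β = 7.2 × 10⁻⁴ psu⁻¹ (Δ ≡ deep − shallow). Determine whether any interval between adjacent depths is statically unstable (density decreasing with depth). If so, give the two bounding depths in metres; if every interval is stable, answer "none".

192–215 m

Evaluate Δρ/ρ₀ = −αΔT + βΔS across each adjacent pair:
  40–65 m: −αΔT+βΔS = −(1.4 × 10⁻⁴)(-4.2)+(7.2 × 10⁻⁴)(-0.59) = 1.6 × 10⁻⁴ → stable
  65–192 m: −αΔT+βΔS = −(1.4 × 10⁻⁴)(-1.5)+(7.2 × 10⁻⁴)(+0.73) = 7.4 × 10⁻⁴ → stable
  192–215 m: −αΔT+βΔS = −(1.4 × 10⁻⁴)(+1.3)+(7.2 × 10⁻⁴)(-0.35) = -4.3 × 10⁻⁴ → UNSTABLE
The 192–215 m interval has Δρ < 0: lighter water underlies denser water.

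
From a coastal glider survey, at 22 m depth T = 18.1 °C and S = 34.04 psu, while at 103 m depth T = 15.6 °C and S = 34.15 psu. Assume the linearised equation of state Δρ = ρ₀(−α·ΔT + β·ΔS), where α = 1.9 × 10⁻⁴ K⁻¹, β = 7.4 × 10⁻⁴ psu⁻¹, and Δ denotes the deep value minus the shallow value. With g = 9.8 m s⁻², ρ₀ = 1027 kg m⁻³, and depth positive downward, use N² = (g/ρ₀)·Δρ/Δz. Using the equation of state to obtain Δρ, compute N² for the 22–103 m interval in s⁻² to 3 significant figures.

6.73 × 10⁻⁵ s⁻²

ΔT = -2.5 K, ΔS = +0.11 psu (deep − shallow).
Δρ/ρ₀ = −αΔT + βΔS = 4.75 × 10⁻⁴ + 8.14 × 10⁻⁵ = 5.564 × 10⁻⁴, so Δρ ≈ 0.5714 kg m⁻³.
N² = (g/ρ₀)·Δρ/Δz = g·(Δρ/ρ₀)/Δz = 9.8 × 5.564 × 10⁻⁴ / 81 = 6.7318 × 10⁻⁵ s⁻² ≈ 6.73 × 10⁻⁵ s⁻².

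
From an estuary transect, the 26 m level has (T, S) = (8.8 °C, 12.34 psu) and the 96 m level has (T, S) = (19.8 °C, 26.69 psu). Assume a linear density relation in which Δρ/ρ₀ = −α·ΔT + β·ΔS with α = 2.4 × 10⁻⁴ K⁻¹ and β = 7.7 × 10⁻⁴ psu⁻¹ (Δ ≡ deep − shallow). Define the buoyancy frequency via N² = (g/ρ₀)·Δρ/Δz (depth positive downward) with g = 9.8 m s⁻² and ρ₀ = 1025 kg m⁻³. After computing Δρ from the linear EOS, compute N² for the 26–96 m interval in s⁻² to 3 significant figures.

1.18 × 10⁻³ s⁻²

ΔT = +11.0 K, ΔS = +14.35 psu (deep − shallow).
Δρ/ρ₀ = −αΔT + βΔS = -2.64 × 10⁻³ + 0.0110495 = 8.4095 × 10⁻³, so Δρ ≈ 8.620 kg m⁻³.
N² = (g/ρ₀)·Δρ/Δz = g·(Δρ/ρ₀)/Δz = 9.8 × 8.4095 × 10⁻³ / 70 = 1.1773 × 10⁻³ s⁻² ≈ 1.18 × 10⁻³ s⁻².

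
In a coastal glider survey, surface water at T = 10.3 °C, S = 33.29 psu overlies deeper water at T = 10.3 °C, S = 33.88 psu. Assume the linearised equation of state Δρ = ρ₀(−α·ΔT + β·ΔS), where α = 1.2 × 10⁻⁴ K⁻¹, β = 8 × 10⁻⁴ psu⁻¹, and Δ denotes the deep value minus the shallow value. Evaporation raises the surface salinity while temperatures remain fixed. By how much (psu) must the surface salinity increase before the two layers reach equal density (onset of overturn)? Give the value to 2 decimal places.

0.59 psu

Neutral buoyancy requires −α(T_deep − T_surf) + β(S_deep − S_surf′) = 0.
S_surf′ = S_deep − (α/β)·ΔT = 33.88 − (1.2 × 10⁻⁴/8 × 10⁻⁴)·(+0.0) = 33.8800 psu.
Increase required: 33.8800 − 33.29 = 0.5900 psu.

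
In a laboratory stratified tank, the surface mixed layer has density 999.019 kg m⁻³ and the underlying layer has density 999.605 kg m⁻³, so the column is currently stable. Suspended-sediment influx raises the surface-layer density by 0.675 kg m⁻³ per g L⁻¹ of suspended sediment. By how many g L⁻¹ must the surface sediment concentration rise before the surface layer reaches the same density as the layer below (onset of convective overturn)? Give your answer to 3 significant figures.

Density deficit of the surface layer: 999.605 − 999.019 = 0.586 kg m⁻³.
Required change = 0.586 / 0.675 = 0.868 g L⁻¹.

0.868 g L⁻¹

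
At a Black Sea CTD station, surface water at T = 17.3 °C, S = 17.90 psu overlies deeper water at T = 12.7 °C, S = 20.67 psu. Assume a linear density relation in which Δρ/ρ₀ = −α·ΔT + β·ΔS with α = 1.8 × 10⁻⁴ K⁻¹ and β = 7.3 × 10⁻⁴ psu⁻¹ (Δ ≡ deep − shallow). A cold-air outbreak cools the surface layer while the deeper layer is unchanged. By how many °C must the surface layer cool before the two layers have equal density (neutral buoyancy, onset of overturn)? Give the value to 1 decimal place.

Neutral buoyancy requires Δρ = 0, i.e. −α(T_deep − T_surf′) + β(S_deep − S_surf) = 0.
T_surf′ = T_deep − (β/α)·ΔS = 12.7 − (7.3 × 10⁻⁴/1.8 × 10⁻⁴)·(+2.77) = 1.466 °C.
Cooling required: 17.3 − (1.466) = 15.834 °C.

15.8 °C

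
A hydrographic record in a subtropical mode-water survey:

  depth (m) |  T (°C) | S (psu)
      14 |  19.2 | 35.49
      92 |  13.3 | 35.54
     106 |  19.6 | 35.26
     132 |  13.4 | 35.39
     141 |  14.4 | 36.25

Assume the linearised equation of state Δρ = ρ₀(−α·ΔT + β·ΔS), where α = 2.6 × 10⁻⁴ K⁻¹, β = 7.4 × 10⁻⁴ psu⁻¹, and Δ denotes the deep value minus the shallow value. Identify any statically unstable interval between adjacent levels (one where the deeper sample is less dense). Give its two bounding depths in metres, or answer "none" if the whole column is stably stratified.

92–106 m

Evaluate Δρ/ρ₀ = −αΔT + βΔS across each adjacent pair:
  14–92 m: −αΔT+βΔS = −(2.6 × 10⁻⁴)(-5.9)+(7.4 × 10⁻⁴)(+0.05) = 1.6 × 10⁻³ → stable
  92–106 m: −αΔT+βΔS = −(2.6 × 10⁻⁴)(+6.3)+(7.4 × 10⁻⁴)(-0.28) = -1.8 × 10⁻³ → UNSTABLE
  106–132 m: −αΔT+βΔS = −(2.6 × 10⁻⁴)(-6.2)+(7.4 × 10⁻⁴)(+0.13) = 1.7 × 10⁻³ → stable
  132–141 m: −αΔT+βΔS = −(2.6 × 10⁻⁴)(+1.0)+(7.4 × 10⁻⁴)(+0.86) = 3.8 × 10⁻⁴ → stable
The 92–106 m interval has Δρ < 0: lighter water underlies denser water.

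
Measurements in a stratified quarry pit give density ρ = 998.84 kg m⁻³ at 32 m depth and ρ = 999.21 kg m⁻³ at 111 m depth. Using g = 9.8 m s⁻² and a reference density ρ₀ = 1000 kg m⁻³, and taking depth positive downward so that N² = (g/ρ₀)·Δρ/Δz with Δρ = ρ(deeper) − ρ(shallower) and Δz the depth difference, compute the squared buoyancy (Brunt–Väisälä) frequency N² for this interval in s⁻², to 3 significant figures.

4.59 × 10⁻⁵ s⁻²

Δρ = 999.21 − 998.84 = 0.37 kg m⁻³ over Δz = 111 − 32 = 79 m.
N² = (9.8/1000) × (0.37/79) = 4.5899 × 10⁻⁵ s⁻² ≈ 4.59 × 10⁻⁵ s⁻².
N² > 0, so the interval is statically stable.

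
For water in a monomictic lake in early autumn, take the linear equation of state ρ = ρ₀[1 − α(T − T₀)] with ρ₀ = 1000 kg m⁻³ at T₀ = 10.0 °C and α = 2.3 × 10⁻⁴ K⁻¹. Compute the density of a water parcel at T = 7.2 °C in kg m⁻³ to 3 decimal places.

1000.644 kg m⁻³

T − T₀ = -2.8 K.
Bracket = 1 − α·(-2.8) = 1 + (6.44 × 10⁻⁴) = 1.0006440.
ρ = 1000 × 1.0006440 = 1000.644 kg m⁻³.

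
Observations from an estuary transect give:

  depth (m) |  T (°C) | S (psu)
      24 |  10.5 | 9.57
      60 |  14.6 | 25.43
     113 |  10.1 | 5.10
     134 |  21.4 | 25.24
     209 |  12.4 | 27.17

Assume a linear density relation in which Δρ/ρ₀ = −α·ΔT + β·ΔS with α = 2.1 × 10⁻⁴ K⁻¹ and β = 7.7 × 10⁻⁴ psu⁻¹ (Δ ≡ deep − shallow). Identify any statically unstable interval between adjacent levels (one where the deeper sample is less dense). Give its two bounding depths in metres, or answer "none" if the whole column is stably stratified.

60–113 m

Evaluate Δρ/ρ₀ = −αΔT + βΔS across each adjacent pair:
  24–60 m: −αΔT+βΔS = −(2.1 × 10⁻⁴)(+4.1)+(7.7 × 10⁻⁴)(+15.86) = 0.011 → stable
  60–113 m: −αΔT+βΔS = −(2.1 × 10⁻⁴)(-4.5)+(7.7 × 10⁻⁴)(-20.33) = -0.015 → UNSTABLE
  113–134 m: −αΔT+βΔS = −(2.1 × 10⁻⁴)(+11.3)+(7.7 × 10⁻⁴)(+20.14) = 0.013 → stable
  134–209 m: −αΔT+βΔS = −(2.1 × 10⁻⁴)(-9.0)+(7.7 × 10⁻⁴)(+1.93) = 3.4 × 10⁻³ → stable
The 60–113 m interval has Δρ < 0: lighter water underlies denser water.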